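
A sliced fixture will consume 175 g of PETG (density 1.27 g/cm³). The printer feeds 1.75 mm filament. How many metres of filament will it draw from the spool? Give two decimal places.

Volume = 175 g / 1.27 g·cm⁻³ = 137.7953 cm³ = 137795.3 mm³.
A = π r² = π × 0.875² = 2.4053 mm².
L = V/A = 137795.3/2.4053 = 57288.2 mm → 57.29 m.

57.29 m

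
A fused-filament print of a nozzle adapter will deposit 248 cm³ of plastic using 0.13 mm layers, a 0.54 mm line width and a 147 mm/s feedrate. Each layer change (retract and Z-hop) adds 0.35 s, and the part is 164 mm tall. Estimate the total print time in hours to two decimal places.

6.80 hours

Line area = 0.13 × 0.54, so 0.0702 mm².
Toolpath length = 248 cm³ / 0.0702 mm² = 248000 / 0.0702 = 3532763.5 mm.
Print-move time = 3532763.5 / 147, so 24032.4 s.
Layers = ⌈164/0.13⌉ = 1262.
Z-hop total = 1262 × 0.35 = 441.7 s.
Total = 24032.4 + 441.7 = 24474.1 s = 6.80 hours.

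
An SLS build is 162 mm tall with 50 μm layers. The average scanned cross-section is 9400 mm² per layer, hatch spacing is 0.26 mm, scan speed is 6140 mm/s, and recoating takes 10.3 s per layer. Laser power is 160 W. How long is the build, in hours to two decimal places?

14.57 hours

Layers = ⌈162/0.05⌉ = 3240.
Scan path per layer: 9400 / 0.26 → 36153.8 mm.
Laser time per layer: 36153.8 / 6140 → 5.8882 s.
Per-layer time = 5.8882 + 10.3 = 16.1882 s.
Total: 3240 × 16.1882 s = 52449.768 s → 14.57 hours.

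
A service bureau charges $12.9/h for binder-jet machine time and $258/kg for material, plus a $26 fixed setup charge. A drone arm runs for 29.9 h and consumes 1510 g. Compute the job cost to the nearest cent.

$801.29

Machine-time cost = 12.9 × 29.9 = $385.71.
Material cost: 258 × 1510/1000 → $389.58.
Adding setup: 385.71 + 389.58 + 26 → $801.29.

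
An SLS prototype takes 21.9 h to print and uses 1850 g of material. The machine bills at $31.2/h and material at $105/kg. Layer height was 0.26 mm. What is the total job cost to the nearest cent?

Machine cost: 31.2 × 21.9 → $683.28.
Material cost = 105 × 1850/1000, so $194.25.
Job cost: 683.28 + 194.25 = $877.53.

$877.53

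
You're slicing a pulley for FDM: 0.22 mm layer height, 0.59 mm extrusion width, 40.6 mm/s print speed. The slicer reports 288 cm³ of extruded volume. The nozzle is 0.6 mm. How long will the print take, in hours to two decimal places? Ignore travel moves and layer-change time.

15.18 hours

Bead cross-section = 0.22 × 0.59 = 0.1298 mm².
Toolpath length = 288 cm³ / 0.1298 mm² = 288000 / 0.1298 = 2218798.2 mm.
Time extruding = 2218798.2 / 40.6 = 54650.2 s.
54650.2 s = 15.18 hours.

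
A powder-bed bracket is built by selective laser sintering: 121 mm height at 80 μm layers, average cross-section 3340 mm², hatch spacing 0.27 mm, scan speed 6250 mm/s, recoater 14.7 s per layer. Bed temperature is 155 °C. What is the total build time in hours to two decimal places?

Layers = ⌈121/0.08⌉ = 1513.
Hatch length per layer = 3340 / 0.27 = 12370.4 mm.
Laser time per layer = 12370.4 / 6250, so 1.9793 s.
Per-layer time = 1.9793 + 14.7, so 16.6793 s.
1513 layers × 16.6793 s/layer = 25235.7809 s, i.e. 7.01 hours.

7.01 hours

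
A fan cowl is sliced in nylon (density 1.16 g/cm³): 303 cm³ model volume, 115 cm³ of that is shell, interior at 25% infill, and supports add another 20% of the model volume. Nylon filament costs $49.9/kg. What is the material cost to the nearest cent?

Interior volume = 303 − 115 = 188 cm³.
Infill deposited = 0.25 × 188, so 47 cm³.
Support = 0.20 × 303, so 60.6 cm³.
Total printed volume: 115 + 47 + 60.6 → 222.6 cm³.
Mass: 222.6 × 1.16 → 258.216 g.
At $49.9/kg: 258.216/1000 × 49.9 = $12.88.

$12.88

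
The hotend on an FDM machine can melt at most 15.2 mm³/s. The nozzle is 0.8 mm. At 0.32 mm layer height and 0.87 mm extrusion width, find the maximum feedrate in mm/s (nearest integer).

Extrusion cross-section: 0.32 × 0.87 → 0.2784 mm².
Max speed = 15.2 / 0.2784 = 54.60 ≈ 55 mm/s.

55 mm/s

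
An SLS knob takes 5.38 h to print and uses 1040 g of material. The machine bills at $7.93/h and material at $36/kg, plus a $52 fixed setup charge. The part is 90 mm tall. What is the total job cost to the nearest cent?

$132.10

Machine cost = 7.93 × 5.38 = $42.6634.
Material charge = 36 × 1040/1000 = $37.44.
Adding setup: 42.6634 + 37.44 + 52 → 132.1034 ≈ $132.10.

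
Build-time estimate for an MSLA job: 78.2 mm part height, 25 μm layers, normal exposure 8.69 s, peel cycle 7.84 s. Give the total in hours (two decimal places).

14.36 hours

Number of layers: 78.2 / 0.025 → 3128 (rounded up).
Cycle time = 8.69 + 7.84 = 16.53 s.
Build time: 3128 × 16.53 s = 51705.84 s, i.e. 14.36 hours.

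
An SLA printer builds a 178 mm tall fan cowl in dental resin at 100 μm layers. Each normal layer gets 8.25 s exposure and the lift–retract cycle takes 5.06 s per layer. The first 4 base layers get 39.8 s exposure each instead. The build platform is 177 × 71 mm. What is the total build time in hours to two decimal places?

6.62 hours

Layer count = ceil(178 / 0.1) = 1780.
Base layers = 4 × (39.8 + 5.06) = 179.44 s.
Regular layers: 1776 × (8.25 + 5.06) → 23638.56 s.
Total = 179.44 + 23638.56 = 23818 s = 6.62 hours.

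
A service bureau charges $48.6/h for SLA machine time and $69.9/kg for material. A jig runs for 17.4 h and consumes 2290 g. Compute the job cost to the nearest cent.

$1005.71

Time charge = 48.6 × 17.4, so $845.64.
Material charge = 69.9 × 2290/1000, so $160.071.
Total = 845.64 + 160.071 = 1005.711 ≈ $1005.71.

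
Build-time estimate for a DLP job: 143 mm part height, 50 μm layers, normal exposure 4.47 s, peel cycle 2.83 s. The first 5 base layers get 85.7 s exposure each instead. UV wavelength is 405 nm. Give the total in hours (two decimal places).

Layers = ⌈143/0.05⌉ = 2860.
Burn-in layers = 5 × (85.7 + 2.83) = 442.65 s.
Regular layers: 2855 × (4.47 + 2.83) → 20841.5 s.
Sum: 442.65 + 20841.5 = 21284.15 s → 5.91 hours.

5.91 hours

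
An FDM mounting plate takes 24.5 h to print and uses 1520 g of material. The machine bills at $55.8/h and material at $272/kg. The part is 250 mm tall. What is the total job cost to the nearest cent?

$1780.54

Time charge = 55.8 × 24.5 = $1367.10.
Material cost = 272 × 1520/1000, so $413.44.
Job cost: 1367.10 + 413.44 = $1780.54.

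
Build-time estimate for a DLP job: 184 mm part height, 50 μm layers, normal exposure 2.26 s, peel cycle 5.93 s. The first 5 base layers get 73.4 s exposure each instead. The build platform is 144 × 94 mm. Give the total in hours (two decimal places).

Layer count = ceil(184 / 0.05) = 3680.
Burn-in layers = 5 × (73.4 + 5.93) = 396.65 s.
Remaining layers = 3675 × (2.26 + 5.93) = 30098.25 s.
Sum: 396.65 + 30098.25 = 30494.9 s → 8.47 hours.

8.47 hours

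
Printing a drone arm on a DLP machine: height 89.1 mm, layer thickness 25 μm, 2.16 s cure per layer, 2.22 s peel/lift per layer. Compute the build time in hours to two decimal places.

Layer count = ceil(89.1 / 0.025) = 3564.
Each layer takes = 2.16 + 2.22 = 4.38 s.
Build time: 3564 × 4.38 s = 15610.32 s, i.e. 4.34 hours.

4.34 hours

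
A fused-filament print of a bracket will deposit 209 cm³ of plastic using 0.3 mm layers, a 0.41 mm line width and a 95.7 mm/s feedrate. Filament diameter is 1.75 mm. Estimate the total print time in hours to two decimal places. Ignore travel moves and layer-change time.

4.93 hours

Line area = 0.3 × 0.41 = 0.123 mm².
Toolpath length = 209 cm³ / 0.123 mm² = 209000 / 0.123 = 1699187 mm.
Print-move time: 1699187 / 95.7 → 17755.4 s.
17755.4 s = 4.93 hours.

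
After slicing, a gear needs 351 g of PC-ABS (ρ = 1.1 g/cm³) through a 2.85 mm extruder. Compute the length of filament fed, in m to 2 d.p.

50.02 m

Extruded volume: 351/1.1 = 319.0909 cm³ (319090.9 mm³).
Cross-section of 2.85 mm filament: π·(2.85/2)² = 6.3794 mm².
L = V/A = 319090.9/6.3794 = 50018.95 mm → 50.02 m.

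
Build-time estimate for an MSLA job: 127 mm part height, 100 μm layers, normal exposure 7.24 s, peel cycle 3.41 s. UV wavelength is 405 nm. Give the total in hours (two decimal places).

3.76 hours

Number of layers: 127 / 0.1 → 1270 (rounded up).
Per-layer time: 7.24 + 3.41 → 10.65 s.
Build time: 1270 × 10.65 s = 13525.5 s, i.e. 3.76 hours.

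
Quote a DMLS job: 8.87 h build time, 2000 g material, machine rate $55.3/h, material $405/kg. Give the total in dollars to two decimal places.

$1300.51

Machine-time cost: 55.3 × 8.87 → $490.511.
Material cost: 405 × 2000/1000 → $810.00.
Total = 490.511 + 810.00 = 1300.511 ≈ $1300.51.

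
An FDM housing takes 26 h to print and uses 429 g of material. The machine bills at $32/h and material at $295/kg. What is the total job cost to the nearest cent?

$958.56

Machine-time cost = 32 × 26, so $832.00.
Material charge: 295 × 429/1000 → $126.555.
Job cost: 832.00 + 126.555 = 958.555 ≈ $958.56.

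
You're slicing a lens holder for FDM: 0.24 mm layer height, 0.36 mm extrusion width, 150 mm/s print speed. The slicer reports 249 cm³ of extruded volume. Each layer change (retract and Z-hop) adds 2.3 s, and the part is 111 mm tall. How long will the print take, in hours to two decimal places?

Extrusion cross-section: 0.24 × 0.36 → 0.0864 mm².
Path length: 249000 mm³ / 0.0864 mm² → 2881944.4 mm.
Print-move time = 2881944.4 / 150 = 19213 s.
Number of layers: 111 / 0.24 → 463 (rounded up).
Non-print overhead = 463 × 2.3, so 1064.9 s.
Altogether 19213 + 1064.9 = 20277.9 s, i.e. 5.63 hours.

5.63 hours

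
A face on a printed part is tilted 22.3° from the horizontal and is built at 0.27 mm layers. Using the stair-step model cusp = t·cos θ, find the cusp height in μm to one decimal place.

249.8 μm

Cusp = layer height × cos(22.3°) = 0.27 × 0.9252 = 0.249804 mm = 249.8 μm.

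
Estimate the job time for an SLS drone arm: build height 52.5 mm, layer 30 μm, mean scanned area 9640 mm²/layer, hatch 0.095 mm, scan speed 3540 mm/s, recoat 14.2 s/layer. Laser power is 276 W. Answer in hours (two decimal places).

Layer count = ceil(52.5 / 0.03) = 1750.
Hatch length per layer = 9640 / 0.095, so 101473.7 mm.
Per-layer scan time = 101473.7 / 3540, so 28.6649 s.
Per-layer time = 28.6649 + 14.2 = 42.8649 s.
Build time = 1750 × 42.8649 = 75013.575 s = 20.84 hours.

20.84 hours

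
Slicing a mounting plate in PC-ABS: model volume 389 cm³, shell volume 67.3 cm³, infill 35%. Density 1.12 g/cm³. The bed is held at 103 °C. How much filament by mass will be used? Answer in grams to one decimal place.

201.5 g

Infill region = 389 − 67.3 = 321.7 cm³.
Infill deposited: 0.35 × 321.7 → 112.595 cm³.
Deposited volume: 67.3 + 112.595 → 179.895 cm³.
Mass = 179.895 × 1.12 = 201.4824 g.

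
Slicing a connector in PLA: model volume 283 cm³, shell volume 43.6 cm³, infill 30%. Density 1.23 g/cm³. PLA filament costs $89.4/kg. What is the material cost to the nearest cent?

$12.69

Interior volume: 283 − 43.6 → 239.4 cm³.
Deposited infill = 0.30 × 239.4 = 71.82 cm³.
Total extruded = 43.6 + 71.82 = 115.42 cm³.
Mass: 115.42 × 1.23 → 141.9666 g.
At $89.4/kg: 141.9666/1000 × 89.4 = $12.69.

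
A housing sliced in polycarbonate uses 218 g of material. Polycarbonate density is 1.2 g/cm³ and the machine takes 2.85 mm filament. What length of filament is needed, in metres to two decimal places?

28.48 m

Extruded volume: 218/1.2 = 181.6667 cm³ (181666.7 mm³).
A = π r² = π × 1.425² = 6.3794 mm².
Length = 181666.7 / 6.3794 = 28477.08 mm = 28.48 m.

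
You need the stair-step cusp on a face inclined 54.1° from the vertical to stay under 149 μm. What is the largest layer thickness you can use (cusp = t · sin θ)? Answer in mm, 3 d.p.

sin(54.1°) = 0.8100; t_max = 0.149/0.8100 = 0.184 mm.

0.184 mm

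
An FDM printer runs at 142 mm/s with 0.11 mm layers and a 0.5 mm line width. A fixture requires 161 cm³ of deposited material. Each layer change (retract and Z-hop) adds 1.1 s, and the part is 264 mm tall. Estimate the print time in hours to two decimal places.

6.46 hours

Extrusion cross-section = 0.11 × 0.5, so 0.055 mm².
Path length: 161000 mm³ / 0.055 mm² → 2927272.7 mm.
Print-move time: 2927272.7 / 142 → 20614.6 s.
Number of layers: 264 / 0.11 → 2400 (rounded up).
Non-print overhead: 2400 × 1.1 → 2640 s.
Altogether 20614.6 + 2640 = 23254.6 s, i.e. 6.46 hours.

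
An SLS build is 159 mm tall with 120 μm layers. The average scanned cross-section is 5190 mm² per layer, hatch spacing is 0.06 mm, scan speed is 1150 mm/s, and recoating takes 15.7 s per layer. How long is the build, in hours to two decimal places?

33.46 hours

Number of layers: 159 / 0.12 → 1325 (rounded up).
Hatch length per layer = 5190 / 0.06, so 86500 mm.
Per-layer scan time: 86500 / 1150 → 75.2174 s.
Per-layer time = 75.2174 + 15.7, so 90.9174 s.
Build time = 1325 × 90.9174 = 120465.555 s = 33.46 hours.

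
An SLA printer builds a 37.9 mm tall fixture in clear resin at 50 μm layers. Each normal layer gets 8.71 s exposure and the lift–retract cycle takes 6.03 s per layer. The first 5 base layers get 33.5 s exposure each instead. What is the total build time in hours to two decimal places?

3.14 hours

Layers = ⌈37.9/0.05⌉ = 758.
Base layers: 5 × (33.5 + 6.03) → 197.65 s.
Remaining layers = 753 × (8.71 + 6.03), so 11099.22 s.
Sum: 197.65 + 11099.22 = 11296.87 s → 3.14 hours.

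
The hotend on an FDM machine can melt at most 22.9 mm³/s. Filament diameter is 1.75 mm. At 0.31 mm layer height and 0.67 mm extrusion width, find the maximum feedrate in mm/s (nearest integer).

110 mm/s

Extrusion cross-section: 0.31 × 0.67 → 0.2077 mm².
Max speed = 22.9 / 0.2077 = 110.26 ≈ 110 mm/s.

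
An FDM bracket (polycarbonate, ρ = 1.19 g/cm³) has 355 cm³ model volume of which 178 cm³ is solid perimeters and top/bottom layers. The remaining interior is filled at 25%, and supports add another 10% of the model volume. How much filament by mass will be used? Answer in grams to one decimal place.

306.7 g

Infill region = 355 − 178 = 177 cm³.
Infill volume = 0.25 × 177, so 44.25 cm³.
Support: 0.10 × 355 → 35.5 cm³.
Total printed volume = 178 + 44.25 + 35.5, so 257.75 cm³.
Mass = 257.75 × 1.19 = 306.7225 g.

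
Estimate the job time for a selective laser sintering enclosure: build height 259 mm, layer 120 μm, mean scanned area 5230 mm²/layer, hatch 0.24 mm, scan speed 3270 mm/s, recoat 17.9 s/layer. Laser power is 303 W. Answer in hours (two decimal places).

14.73 hours

Layers = ⌈259/0.12⌉ = 2159.
Per-layer scan distance = 5230 / 0.24, so 21791.7 mm.
Laser time per layer = 21791.7 / 3270, so 6.6641 s.
Layer cycle: 6.6641 + 17.9 → 24.5641 s.
Build time = 2159 × 24.5641 = 53033.8919 s = 14.73 hours.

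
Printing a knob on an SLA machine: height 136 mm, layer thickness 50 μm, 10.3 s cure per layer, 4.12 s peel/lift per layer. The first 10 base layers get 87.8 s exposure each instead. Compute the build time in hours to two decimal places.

11.11 hours

Number of layers: 136 / 0.05 → 2720 (rounded up).
Bottom layers: 10 × (87.8 + 4.12) → 919.2 s.
Normal layers = 2710 × (10.3 + 4.12), so 39078.2 s.
Total = 919.2 + 39078.2 = 39997.4 s = 11.11 hours.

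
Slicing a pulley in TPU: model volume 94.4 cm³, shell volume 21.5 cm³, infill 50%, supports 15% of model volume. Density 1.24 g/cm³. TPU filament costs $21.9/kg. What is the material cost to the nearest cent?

Volume inside the shell = 94.4 − 21.5 = 72.9 cm³.
Infill deposited = 0.50 × 72.9, so 36.45 cm³.
Support = 0.15 × 94.4, so 14.16 cm³.
Total printed volume = 21.5 + 36.45 + 14.16, so 72.11 cm³.
Mass = 72.11 × 1.24 = 89.4164 g.
At $21.9/kg: 89.4164/1000 × 21.9 = $1.96.

$1.96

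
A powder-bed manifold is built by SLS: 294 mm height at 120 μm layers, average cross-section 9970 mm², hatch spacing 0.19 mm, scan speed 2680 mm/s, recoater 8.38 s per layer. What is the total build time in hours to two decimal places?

Layers = ⌈294/0.12⌉ = 2450.
Hatch length per layer: 9970 / 0.19 → 52473.7 mm.
Laser time per layer = 52473.7 / 2680 = 19.5797 s.
Time per layer = 19.5797 + 8.38 = 27.9597 s.
2450 layers × 27.9597 s/layer = 68501.265 s, i.e. 19.03 hours.

19.03 hours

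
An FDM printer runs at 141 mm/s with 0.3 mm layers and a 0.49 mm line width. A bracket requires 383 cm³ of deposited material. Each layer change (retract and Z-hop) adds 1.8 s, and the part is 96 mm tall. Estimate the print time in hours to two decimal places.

Line area = 0.3 × 0.49 = 0.147 mm².
Path length: 383000 mm³ / 0.147 mm² → 2605442.2 mm.
Print-move time = 2605442.2 / 141, so 18478.3 s.
Layers = ⌈96/0.3⌉ = 320.
Non-print overhead = 320 × 1.8 = 576 s.
Altogether 18478.3 + 576 = 19054.3 s, i.e. 5.29 hours.

5.29 hours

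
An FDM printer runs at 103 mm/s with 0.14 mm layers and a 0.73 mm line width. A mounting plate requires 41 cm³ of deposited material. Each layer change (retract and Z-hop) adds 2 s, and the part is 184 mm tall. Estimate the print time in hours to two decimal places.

Bead cross-section = 0.14 × 0.73, so 0.1022 mm².
Path length: 41000 mm³ / 0.1022 mm² → 401174.2 mm.
Time extruding = 401174.2 / 103 = 3894.9 s.
Layer count = ceil(184 / 0.14) = 1315.
Layer-change overhead = 1315 × 2 = 2630 s.
Altogether 3894.9 + 2630 = 6524.9 s, i.e. 1.81 hours.

1.81 hours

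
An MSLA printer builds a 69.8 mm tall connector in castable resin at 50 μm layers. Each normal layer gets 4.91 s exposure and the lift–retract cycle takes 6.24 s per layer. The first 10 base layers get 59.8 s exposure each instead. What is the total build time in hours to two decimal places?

4.48 hours

Layer count = ceil(69.8 / 0.05) = 1396.
Base layers = 10 × (59.8 + 6.24), so 660.4 s.
Normal layers = 1386 × (4.91 + 6.24) = 15453.9 s.
Sum: 660.4 + 15453.9 = 16114.3 s → 4.48 hours.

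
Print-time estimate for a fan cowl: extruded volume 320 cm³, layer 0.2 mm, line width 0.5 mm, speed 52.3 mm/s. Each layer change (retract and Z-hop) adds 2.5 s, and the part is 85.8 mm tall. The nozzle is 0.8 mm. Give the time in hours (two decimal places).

17.29 hours

Line area = 0.2 × 0.5, so 0.1 mm².
Total extruded path = 320000/0.1 = 3200000 mm.
Print-move time: 3200000 / 52.3 → 61185.5 s.
Layer count = ceil(85.8 / 0.2) = 429.
Layer-change overhead = 429 × 2.5 = 1072.5 s.
Altogether 61185.5 + 1072.5 = 62258 s, i.e. 17.29 hours.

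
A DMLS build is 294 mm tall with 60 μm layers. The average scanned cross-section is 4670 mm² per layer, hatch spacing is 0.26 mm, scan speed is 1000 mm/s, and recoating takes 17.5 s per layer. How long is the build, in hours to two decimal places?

48.27 hours

Layer count = ceil(294 / 0.06) = 4900.
Per-layer scan distance: 4670 / 0.26 → 17961.5 mm.
Laser time per layer = 17961.5 / 1000 = 17.9615 s.
Per-layer time: 17.9615 + 17.5 → 35.4615 s.
4900 layers × 35.4615 s/layer = 173761.35 s, i.e. 48.27 hours.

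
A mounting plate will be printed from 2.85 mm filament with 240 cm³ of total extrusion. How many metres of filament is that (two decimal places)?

37.62 m

Cross-section of 2.85 mm filament: π·(2.85/2)² = 6.3794 mm².
L = 240000 mm³ / 6.3794 mm² = 37621.09 mm, i.e. 37.62 m.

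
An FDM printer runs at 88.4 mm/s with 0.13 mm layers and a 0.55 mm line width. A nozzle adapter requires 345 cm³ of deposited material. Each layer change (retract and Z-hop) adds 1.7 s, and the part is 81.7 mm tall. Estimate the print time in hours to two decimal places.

Extrusion cross-section = 0.13 × 0.55, so 0.0715 mm².
Path length: 345000 mm³ / 0.0715 mm² → 4825174.8 mm.
Time extruding = 4825174.8 / 88.4 = 54583.4 s.
Number of layers: 81.7 / 0.13 → 629 (rounded up).
Z-hop total = 629 × 1.7 = 1069.3 s.
Total = 54583.4 + 1069.3 = 55652.7 s = 15.46 hours.

15.46 hours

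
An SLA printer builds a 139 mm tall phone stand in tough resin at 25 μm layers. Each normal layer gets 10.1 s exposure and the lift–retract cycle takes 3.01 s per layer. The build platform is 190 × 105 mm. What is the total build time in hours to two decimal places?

Layer count = ceil(139 / 0.025) = 5560.
Per-layer time = 10.1 + 3.01, so 13.11 s.
Build time: 5560 × 13.11 s = 72891.6 s, i.e. 20.25 hours.

20.25 hours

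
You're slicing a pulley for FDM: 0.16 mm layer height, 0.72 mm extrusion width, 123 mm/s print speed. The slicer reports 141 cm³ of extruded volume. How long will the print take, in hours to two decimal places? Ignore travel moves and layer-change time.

Bead cross-section = 0.16 × 0.72 = 0.1152 mm².
Toolpath length = 141 cm³ / 0.1152 mm² = 141000 / 0.1152 = 1223958.3 mm.
Print-move time: 1223958.3 / 123 → 9950.9 s.
Converting: 9950.9 s = 2.76 hours.

2.76 hours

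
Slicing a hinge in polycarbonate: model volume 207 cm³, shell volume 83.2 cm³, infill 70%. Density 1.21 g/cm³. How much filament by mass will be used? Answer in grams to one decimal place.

205.5 g

Interior volume = 207 − 83.2, so 123.8 cm³.
Deposited infill = 0.70 × 123.8 = 86.66 cm³.
Total extruded: 83.2 + 86.66 → 169.86 cm³.
Mass = 169.86 × 1.21, so 205.5306 g.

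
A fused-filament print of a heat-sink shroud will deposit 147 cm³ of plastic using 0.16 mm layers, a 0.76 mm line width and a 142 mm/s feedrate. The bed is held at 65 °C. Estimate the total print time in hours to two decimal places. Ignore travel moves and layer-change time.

2.36 hours

Bead cross-section: 0.16 × 0.76 → 0.1216 mm².
Toolpath length = 147 cm³ / 0.1216 mm² = 147000 / 0.1216 = 1208881.6 mm.
Print-move time = 1208881.6 / 142, so 8513.3 s.
Converting: 8513.3 s = 2.36 hours.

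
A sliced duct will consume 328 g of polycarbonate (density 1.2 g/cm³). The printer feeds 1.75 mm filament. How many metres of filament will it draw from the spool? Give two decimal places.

Volume = 328 g / 1.2 g·cm⁻³ = 273.3333 cm³ = 273333.3 mm³.
A = π r² = π × 0.875² = 2.4053 mm².
L = V/A = 273333.3/2.4053 = 113637.92 mm → 113.64 m.

113.64 m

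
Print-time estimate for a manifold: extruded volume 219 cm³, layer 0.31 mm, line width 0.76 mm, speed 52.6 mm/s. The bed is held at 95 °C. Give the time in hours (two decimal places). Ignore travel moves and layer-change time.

Extrusion cross-section = 0.31 × 0.76, so 0.2356 mm².
Path length: 219000 mm³ / 0.2356 mm² → 929541.6 mm.
Time extruding: 929541.6 / 52.6 → 17671.9 s.
In the requested units: 17671.9 s = 4.91 hours.

4.91 hours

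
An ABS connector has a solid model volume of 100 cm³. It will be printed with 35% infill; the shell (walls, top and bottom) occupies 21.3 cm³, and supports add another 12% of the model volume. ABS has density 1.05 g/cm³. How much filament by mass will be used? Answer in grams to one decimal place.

Interior volume: 100 − 21.3 → 78.7 cm³.
Deposited infill = 0.35 × 78.7 = 27.545 cm³.
Support = 0.12 × 100 = 12 cm³.
Total printed volume = 21.3 + 27.545 + 12, so 60.845 cm³.
Mass = 60.845 × 1.05, so 63.88725 g.

63.9 g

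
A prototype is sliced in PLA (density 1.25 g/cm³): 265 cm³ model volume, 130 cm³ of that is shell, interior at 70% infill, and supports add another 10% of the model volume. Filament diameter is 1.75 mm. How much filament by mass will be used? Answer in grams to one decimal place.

313.8 g

Infill region = 265 − 130, so 135 cm³.
Infill volume: 0.70 × 135 → 94.5 cm³.
Support = 0.10 × 265, so 26.5 cm³.
Total extruded = 130 + 94.5 + 26.5, so 251 cm³.
Mass: 251 × 1.25 → 313.75 g.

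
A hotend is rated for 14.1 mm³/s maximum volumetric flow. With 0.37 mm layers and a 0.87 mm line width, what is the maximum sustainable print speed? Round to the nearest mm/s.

44 mm/s

Bead cross-section = 0.37 × 0.87 = 0.3219 mm².
v_max = Q/A = 14.1/0.3219 = 43.80 mm/s → 44 mm/s.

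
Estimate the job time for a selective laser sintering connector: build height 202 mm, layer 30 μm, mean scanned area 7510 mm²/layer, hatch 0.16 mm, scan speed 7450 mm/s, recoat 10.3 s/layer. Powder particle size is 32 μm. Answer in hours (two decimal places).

Number of layers: 202 / 0.03 → 6734 (rounded up).
Scan path per layer: 7510 / 0.16 → 46937.5 mm.
Per-layer scan time = 46937.5 / 7450, so 6.3003 s.
Per-layer time: 6.3003 + 10.3 → 16.6003 s.
6734 layers × 16.6003 s/layer = 111786.4202 s, i.e. 31.05 hours.

31.05 hours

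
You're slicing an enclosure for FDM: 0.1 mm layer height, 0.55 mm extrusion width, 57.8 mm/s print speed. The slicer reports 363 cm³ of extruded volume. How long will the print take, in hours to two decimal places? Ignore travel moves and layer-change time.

Bead cross-section: 0.1 × 0.55 → 0.055 mm².
Total extruded path = 363000/0.055 = 6600000 mm.
Extrusion time: 6600000 / 57.8 → 114186.9 s.
114186.9 s = 31.72 hours.

31.72 hours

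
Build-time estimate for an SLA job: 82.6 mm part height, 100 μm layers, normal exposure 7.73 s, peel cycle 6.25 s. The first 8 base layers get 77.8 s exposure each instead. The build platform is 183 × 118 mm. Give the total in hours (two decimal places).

Layers = ⌈82.6/0.1⌉ = 826.
Burn-in layers = 8 × (77.8 + 6.25) = 672.4 s.
Normal layers: 818 × (7.73 + 6.25) → 11435.64 s.
Total = 672.4 + 11435.64 = 12108.04 s = 3.36 hours.

3.36 hours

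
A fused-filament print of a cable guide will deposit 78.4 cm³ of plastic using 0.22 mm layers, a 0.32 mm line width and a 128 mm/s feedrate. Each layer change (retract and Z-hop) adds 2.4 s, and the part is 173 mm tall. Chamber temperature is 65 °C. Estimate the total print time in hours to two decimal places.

2.94 hours

Bead cross-section = 0.22 × 0.32, so 0.0704 mm².
Total extruded path = 78400/0.0704 = 1113636.4 mm.
Time extruding = 1113636.4 / 128 = 8700.3 s.
Layer count = ceil(173 / 0.22) = 787.
Layer-change overhead = 787 × 2.4 = 1888.8 s.
Total = 8700.3 + 1888.8 = 10589.1 s = 2.94 hours.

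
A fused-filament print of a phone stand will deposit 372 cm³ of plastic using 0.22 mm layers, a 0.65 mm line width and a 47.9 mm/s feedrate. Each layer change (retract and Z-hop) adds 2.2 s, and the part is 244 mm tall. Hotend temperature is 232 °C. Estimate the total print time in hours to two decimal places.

Bead cross-section: 0.22 × 0.65 → 0.143 mm².
Path length: 372000 mm³ / 0.143 mm² → 2601398.6 mm.
Extrusion time: 2601398.6 / 47.9 → 54308.9 s.
Number of layers: 244 / 0.22 → 1110 (rounded up).
Layer-change overhead: 1110 × 2.2 → 2442 s.
Total = 54308.9 + 2442 = 56750.9 s = 15.76 hours.

15.76 hours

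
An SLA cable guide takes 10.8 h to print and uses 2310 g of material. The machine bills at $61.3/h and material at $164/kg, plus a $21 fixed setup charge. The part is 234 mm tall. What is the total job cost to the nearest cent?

$1061.88

Time charge = 61.3 × 10.8, so $662.04.
Material charge: 164 × 2310/1000 → $378.84.
Total = 662.04 + 378.84 + 21 = $1061.88.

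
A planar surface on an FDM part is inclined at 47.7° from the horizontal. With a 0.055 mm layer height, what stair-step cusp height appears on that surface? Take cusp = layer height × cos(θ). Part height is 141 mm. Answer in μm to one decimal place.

h_c = t·cos θ = 0.055 × 0.6730 = 0.037015 mm (37.0 μm).

37.0 μm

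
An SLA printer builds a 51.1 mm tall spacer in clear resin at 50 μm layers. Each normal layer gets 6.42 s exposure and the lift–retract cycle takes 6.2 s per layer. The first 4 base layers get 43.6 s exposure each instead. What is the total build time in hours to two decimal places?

Layers = ⌈51.1/0.05⌉ = 1022.
Bottom layers = 4 × (43.6 + 6.2) = 199.2 s.
Normal layers = 1018 × (6.42 + 6.2), so 12847.16 s.
Sum: 199.2 + 12847.16 = 13046.36 s → 3.62 hours.

3.62 hours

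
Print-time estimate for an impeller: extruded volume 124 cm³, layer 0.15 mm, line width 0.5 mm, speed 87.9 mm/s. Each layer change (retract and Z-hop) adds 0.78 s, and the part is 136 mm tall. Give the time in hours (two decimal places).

5.42 hours

Bead cross-section: 0.15 × 0.5 → 0.075 mm².
Toolpath length = 124 cm³ / 0.075 mm² = 124000 / 0.075 = 1653333.3 mm.
Extrusion time = 1653333.3 / 87.9, so 18809.3 s.
Layer count = ceil(136 / 0.15) = 907.
Layer-change overhead: 907 × 0.78 → 707.46 s.
Altogether 18809.3 + 707.46 = 19516.76 s, i.e. 5.42 hours.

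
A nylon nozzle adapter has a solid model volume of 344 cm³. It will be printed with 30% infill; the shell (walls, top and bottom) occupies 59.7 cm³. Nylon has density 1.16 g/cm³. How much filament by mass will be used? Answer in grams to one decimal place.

Volume inside the shell: 344 − 59.7 → 284.3 cm³.
Infill deposited: 0.30 × 284.3 → 85.29 cm³.
Total extruded = 59.7 + 85.29 = 144.99 cm³.
Mass = 144.99 × 1.16 = 168.1884 g.

168.2 g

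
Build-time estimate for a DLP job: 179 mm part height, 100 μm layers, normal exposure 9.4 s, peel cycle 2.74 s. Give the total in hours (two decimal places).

Layer count = ceil(179 / 0.1) = 1790.
Per-layer time: 9.4 + 2.74 → 12.14 s.
Build time: 1790 × 12.14 s = 21730.6 s, i.e. 6.04 hours.

6.04 hours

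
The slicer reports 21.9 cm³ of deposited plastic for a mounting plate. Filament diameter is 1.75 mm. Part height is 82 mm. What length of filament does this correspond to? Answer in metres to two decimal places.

9.10 m

Filament cross-section = π × (1.75/2)² = 2.4053 mm².
L = 21900 mm³ / 2.4053 mm² = 9104.89 mm, i.e. 9.10 m.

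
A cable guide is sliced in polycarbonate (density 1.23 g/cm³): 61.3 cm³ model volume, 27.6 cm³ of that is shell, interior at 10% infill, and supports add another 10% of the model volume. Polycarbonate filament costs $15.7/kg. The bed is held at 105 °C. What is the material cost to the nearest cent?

$0.72

Interior volume = 61.3 − 27.6 = 33.7 cm³.
Infill volume = 0.10 × 33.7 = 3.37 cm³.
Support = 0.10 × 61.3, so 6.13 cm³.
Total extruded = 27.6 + 3.37 + 6.13 = 37.1 cm³.
Mass = 37.1 × 1.23 = 45.633 g.
Cost = 45.633 g / 1000 × $15.7/kg = $0.72.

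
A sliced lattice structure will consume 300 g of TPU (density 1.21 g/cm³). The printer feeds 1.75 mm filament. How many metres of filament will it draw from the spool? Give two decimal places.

103.08 m

Extruded volume: 300/1.21 = 247.9339 cm³ (247933.9 mm³).
A = π r² = π × 0.875² = 2.4053 mm².
L = V/A = 247933.9/2.4053 = 103078.16 mm → 103.08 m.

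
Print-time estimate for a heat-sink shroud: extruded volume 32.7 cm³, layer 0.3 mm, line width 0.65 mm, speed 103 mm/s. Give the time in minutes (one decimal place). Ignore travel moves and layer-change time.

Bead cross-section: 0.3 × 0.65 → 0.195 mm².
Toolpath length = 32.7 cm³ / 0.195 mm² = 32700 / 0.195 = 167692.3 mm.
Extrusion time: 167692.3 / 103 → 1628.1 s.
In the requested units: 1628.1 s = 27.1 minutes.

27.1 minutes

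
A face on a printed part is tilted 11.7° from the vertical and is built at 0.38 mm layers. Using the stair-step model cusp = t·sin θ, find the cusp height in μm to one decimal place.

77.1 μm

h_c = t·sin θ = 0.38 × 0.2028 = 0.077064 mm (77.1 μm).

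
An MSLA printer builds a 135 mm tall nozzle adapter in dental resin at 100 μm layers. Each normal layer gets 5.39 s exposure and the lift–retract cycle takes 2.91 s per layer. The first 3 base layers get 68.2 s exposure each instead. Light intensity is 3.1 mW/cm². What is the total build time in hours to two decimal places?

3.16 hours

Layers = ⌈135/0.1⌉ = 1350.
Base layers: 3 × (68.2 + 2.91) → 213.33 s.
Remaining layers = 1347 × (5.39 + 2.91), so 11180.1 s.
Sum: 213.33 + 11180.1 = 11393.43 s → 3.16 hours.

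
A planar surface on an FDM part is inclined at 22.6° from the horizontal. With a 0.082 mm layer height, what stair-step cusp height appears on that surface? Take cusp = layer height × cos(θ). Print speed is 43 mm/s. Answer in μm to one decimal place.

75.7 μm

Cusp = layer height × cos(22.6°) = 0.082 × 0.9232 = 0.075702 mm = 75.7 μm.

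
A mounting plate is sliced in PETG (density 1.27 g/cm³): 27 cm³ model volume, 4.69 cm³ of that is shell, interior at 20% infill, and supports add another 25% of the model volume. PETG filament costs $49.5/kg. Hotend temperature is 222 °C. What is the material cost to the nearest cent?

Volume inside the shell = 27 − 4.69 = 22.31 cm³.
Infill volume: 0.20 × 22.31 → 4.462 cm³.
Support = 0.25 × 27 = 6.75 cm³.
Deposited volume = 4.69 + 4.462 + 6.75 = 15.902 cm³.
Mass = 15.902 × 1.27 = 20.19554 g.
At $49.5/kg: 20.19554/1000 × 49.5 = $1.00.

$1.00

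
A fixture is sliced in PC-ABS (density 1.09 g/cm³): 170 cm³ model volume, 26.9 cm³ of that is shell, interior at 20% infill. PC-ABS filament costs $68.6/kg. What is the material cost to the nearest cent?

Interior volume = 170 − 26.9 = 143.1 cm³.
Infill deposited: 0.20 × 143.1 → 28.62 cm³.
Total printed volume = 26.9 + 28.62, so 55.52 cm³.
Mass = 55.52 × 1.09, so 60.5168 g.
At $68.6/kg: 60.5168/1000 × 68.6 = $4.15.

$4.15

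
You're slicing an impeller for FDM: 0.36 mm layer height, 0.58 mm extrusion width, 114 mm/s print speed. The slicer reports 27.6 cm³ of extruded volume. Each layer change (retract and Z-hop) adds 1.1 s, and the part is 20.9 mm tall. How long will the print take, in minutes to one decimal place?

Bead cross-section = 0.36 × 0.58 = 0.2088 mm².
Total extruded path = 27600/0.2088 = 132183.9 mm.
Time extruding = 132183.9 / 114, so 1159.5 s.
Number of layers: 20.9 / 0.36 → 59 (rounded up).
Layer-change overhead = 59 × 1.1, so 64.9 s.
Total = 1159.5 + 64.9 = 1224.4 s = 20.4 minutes.

20.4 minutes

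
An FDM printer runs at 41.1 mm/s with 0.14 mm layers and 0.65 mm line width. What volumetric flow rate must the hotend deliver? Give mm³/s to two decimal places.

3.74

A = 0.14 × 0.65 = 0.091 mm².
Q = v·A = 41.1 × 0.091 = 3.74 mm³/s.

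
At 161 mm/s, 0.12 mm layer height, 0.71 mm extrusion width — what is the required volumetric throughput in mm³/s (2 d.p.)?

Bead cross-section = 0.12 × 0.71 = 0.0852 mm².
Q = v·A = 161 × 0.0852 = 13.72 mm³/s.

13.72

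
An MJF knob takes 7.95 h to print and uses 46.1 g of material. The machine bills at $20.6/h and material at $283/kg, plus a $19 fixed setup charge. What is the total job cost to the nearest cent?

$195.82

Time charge = 20.6 × 7.95, so $163.77.
Material charge: 283 × 46.1/1000 → $13.0463.
Total = 163.77 + 13.0463 + 19 = 195.8163 ≈ $195.82.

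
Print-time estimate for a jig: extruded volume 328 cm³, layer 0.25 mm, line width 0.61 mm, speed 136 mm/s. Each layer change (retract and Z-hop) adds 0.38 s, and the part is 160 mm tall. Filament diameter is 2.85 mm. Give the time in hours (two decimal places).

Bead cross-section: 0.25 × 0.61 → 0.1525 mm².
Total extruded path = 328000/0.1525 = 2150819.7 mm.
Extrusion time: 2150819.7 / 136 → 15814.9 s.
Layer count = ceil(160 / 0.25) = 640.
Non-print overhead = 640 × 0.38, so 243.2 s.
Total = 15814.9 + 243.2 = 16058.1 s = 4.46 hours.

4.46 hours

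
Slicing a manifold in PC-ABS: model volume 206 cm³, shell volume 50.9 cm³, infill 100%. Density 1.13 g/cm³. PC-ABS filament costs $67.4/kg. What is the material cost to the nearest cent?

$15.69

Infill region = 206 − 50.9, so 155.1 cm³.
Deposited infill = 1.00 × 155.1, so 155.1 cm³.
Total extruded = 50.9 + 155.1 = 206 cm³.
Mass: 206 × 1.13 → 232.78 g.
At $67.4/kg: 232.78/1000 × 67.4 = $15.69.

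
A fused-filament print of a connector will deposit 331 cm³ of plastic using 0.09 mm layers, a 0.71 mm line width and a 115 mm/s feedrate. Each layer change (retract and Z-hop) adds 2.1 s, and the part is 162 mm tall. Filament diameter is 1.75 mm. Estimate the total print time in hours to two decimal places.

13.56 hours

Line area = 0.09 × 0.71, so 0.0639 mm².
Total extruded path = 331000/0.0639 = 5179968.7 mm.
Extrusion time = 5179968.7 / 115 = 45043.2 s.
Layers = ⌈162/0.09⌉ = 1800.
Layer-change overhead: 1800 × 2.1 → 3780 s.
Total = 45043.2 + 3780 = 48823.2 s = 13.56 hours.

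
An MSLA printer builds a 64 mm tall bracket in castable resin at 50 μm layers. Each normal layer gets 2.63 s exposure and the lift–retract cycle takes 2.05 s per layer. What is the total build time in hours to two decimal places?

1.66 hours

Layers = ⌈64/0.05⌉ = 1280.
Each layer takes: 2.63 + 2.05 → 4.68 s.
Total = 1280 × 4.68 = 5990.4 s = 1.66 hours.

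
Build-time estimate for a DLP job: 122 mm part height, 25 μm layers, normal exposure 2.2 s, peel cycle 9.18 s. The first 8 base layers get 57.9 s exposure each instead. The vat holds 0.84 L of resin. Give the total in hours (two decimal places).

15.55 hours

Layers = ⌈122/0.025⌉ = 4880.
Burn-in layers: 8 × (57.9 + 9.18) → 536.64 s.
Remaining layers: 4872 × (2.2 + 9.18) → 55443.36 s.
Sum: 536.64 + 55443.36 = 55980 s → 15.55 hours.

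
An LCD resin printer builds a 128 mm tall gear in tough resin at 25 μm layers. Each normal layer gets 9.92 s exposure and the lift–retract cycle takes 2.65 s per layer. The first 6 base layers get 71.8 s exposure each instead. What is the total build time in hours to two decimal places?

17.98 hours

Layers = ⌈128/0.025⌉ = 5120.
Burn-in layers: 6 × (71.8 + 2.65) → 446.7 s.
Regular layers = 5114 × (9.92 + 2.65), so 64282.98 s.
Total = 446.7 + 64282.98 = 64729.68 s = 17.98 hours.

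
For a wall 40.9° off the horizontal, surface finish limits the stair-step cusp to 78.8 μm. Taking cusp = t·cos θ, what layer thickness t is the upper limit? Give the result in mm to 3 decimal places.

0.104 mm

t = h_c / cos θ = 0.0788 / 0.7559 = 0.104 mm.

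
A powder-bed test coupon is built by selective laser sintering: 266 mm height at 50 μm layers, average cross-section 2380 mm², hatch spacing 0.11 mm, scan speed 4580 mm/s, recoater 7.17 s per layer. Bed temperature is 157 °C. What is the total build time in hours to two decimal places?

17.58 hours

Layer count = ceil(266 / 0.05) = 5320.
Per-layer scan distance = 2380 / 0.11 = 21636.4 mm.
Per-layer scan time = 21636.4 / 4580 = 4.7241 s.
Time per layer = 4.7241 + 7.17, so 11.8941 s.
Total: 5320 × 11.8941 s = 63276.612 s → 17.58 hours.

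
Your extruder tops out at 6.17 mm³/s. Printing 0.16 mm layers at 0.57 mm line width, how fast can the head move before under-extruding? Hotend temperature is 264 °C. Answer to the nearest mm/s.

68 mm/s

A = 0.16 × 0.57, so 0.0912 mm².
Max speed = 6.17 / 0.0912 = 67.65 ≈ 68 mm/s.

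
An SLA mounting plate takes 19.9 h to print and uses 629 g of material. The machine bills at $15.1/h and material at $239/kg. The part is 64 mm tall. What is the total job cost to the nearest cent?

$450.82

Time charge: 15.1 × 19.9 → $300.49.
Feedstock cost = 239 × 629/1000 = $150.331.
Job cost: 300.49 + 150.331 = 450.821 ≈ $450.82.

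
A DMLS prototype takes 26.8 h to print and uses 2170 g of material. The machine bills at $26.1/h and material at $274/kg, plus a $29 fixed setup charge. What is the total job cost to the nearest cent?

$1323.06

Machine-time cost: 26.1 × 26.8 → $699.48.
Material cost = 274 × 2170/1000, so $594.58.
Total = 699.48 + 594.58 + 29 = $1323.06.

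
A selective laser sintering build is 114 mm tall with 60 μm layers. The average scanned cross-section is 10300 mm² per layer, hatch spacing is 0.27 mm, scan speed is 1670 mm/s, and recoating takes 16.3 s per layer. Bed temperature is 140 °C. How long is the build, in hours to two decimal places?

Layers = ⌈114/0.06⌉ = 1900.
Per-layer scan distance = 10300 / 0.27, so 38148.1 mm.
Scan time per layer: 38148.1 / 1670 → 22.8432 s.
Time per layer = 22.8432 + 16.3, so 39.1432 s.
Build time = 1900 × 39.1432 = 74372.08 s = 20.66 hours.

20.66 hours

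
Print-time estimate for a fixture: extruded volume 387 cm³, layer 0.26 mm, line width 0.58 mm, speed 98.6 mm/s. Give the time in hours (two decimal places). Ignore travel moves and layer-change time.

Bead cross-section = 0.26 × 0.58 = 0.1508 mm².
Total extruded path = 387000/0.1508 = 2566313 mm.
Extrusion time: 2566313 / 98.6 → 26027.5 s.
Converting: 26027.5 s = 7.23 hours.

7.23 hours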